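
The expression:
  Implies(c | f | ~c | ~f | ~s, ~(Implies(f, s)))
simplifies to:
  f & ~s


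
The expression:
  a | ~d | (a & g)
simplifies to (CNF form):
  a | ~d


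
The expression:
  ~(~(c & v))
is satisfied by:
  {c: True, v: True}


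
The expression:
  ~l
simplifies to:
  ~l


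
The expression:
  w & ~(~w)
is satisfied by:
  {w: True}


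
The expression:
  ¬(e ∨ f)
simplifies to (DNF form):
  ¬e ∧ ¬f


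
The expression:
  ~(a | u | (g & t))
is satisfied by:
  {u: False, g: False, a: False, t: False}
  {t: True, u: False, g: False, a: False}
  {g: True, t: False, u: False, a: False}


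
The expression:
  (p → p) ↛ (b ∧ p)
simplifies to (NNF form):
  ¬b ∨ ¬p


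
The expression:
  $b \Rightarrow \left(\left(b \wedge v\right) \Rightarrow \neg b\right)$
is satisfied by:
  {v: False, b: False}
  {b: True, v: False}
  {v: True, b: False}


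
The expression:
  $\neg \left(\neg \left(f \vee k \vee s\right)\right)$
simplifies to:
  $f \vee k \vee s$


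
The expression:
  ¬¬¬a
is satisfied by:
  {a: False}


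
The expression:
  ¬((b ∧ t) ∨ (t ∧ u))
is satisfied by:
  {b: False, t: False, u: False}
  {u: True, b: False, t: False}
  {b: True, u: False, t: False}
  {u: True, b: True, t: False}
  {t: True, u: False, b: False}


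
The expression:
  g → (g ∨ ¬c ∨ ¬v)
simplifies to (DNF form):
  True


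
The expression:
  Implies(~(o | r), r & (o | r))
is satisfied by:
  {r: True, o: True}
  {r: True, o: False}
  {o: True, r: False}


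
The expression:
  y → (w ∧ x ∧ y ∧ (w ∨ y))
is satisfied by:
  {w: True, x: True, y: False}
  {w: True, x: False, y: False}
  {x: True, w: False, y: False}
  {w: False, x: False, y: False}
  {y: True, w: True, x: True}


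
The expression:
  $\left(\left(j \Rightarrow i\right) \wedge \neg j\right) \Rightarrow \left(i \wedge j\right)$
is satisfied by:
  {j: True}


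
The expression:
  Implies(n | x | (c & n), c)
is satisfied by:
  {c: True, n: False, x: False}
  {x: True, c: True, n: False}
  {c: True, n: True, x: False}
  {x: True, c: True, n: True}
  {x: False, n: False, c: False}


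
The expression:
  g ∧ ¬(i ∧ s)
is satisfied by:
  {g: True, s: False, i: False}
  {i: True, g: True, s: False}
  {s: True, g: True, i: False}


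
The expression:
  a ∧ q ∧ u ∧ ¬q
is never true.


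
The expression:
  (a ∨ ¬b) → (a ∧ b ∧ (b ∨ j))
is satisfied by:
  {b: True}


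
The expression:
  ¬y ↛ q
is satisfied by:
  {q: True, y: False}
  {y: False, q: False}
  {y: True, q: True}


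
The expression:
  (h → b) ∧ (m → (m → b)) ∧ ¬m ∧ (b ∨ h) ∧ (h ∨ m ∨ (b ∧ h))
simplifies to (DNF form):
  b ∧ h ∧ ¬m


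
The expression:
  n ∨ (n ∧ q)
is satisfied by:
  {n: True}


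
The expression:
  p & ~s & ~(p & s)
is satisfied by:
  {p: True, s: False}


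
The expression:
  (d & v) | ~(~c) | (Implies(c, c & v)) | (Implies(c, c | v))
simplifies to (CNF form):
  True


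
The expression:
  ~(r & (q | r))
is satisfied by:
  {r: False}


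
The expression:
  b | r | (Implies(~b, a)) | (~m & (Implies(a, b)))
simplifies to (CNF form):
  a | b | r | ~m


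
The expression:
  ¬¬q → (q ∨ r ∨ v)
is always true.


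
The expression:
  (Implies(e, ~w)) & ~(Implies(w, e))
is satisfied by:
  {w: True, e: False}


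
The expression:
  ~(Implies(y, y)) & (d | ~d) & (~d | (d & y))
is never true.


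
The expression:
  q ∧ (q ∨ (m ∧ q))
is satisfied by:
  {q: True}


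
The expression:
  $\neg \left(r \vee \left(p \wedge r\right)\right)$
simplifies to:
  $\neg r$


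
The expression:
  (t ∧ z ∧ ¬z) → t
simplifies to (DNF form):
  True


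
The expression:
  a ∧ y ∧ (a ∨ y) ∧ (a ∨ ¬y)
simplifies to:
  a ∧ y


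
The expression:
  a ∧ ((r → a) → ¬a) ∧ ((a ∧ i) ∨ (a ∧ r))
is never true.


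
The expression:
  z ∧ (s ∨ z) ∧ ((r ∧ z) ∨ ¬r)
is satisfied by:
  {z: True}


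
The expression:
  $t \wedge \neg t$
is never true.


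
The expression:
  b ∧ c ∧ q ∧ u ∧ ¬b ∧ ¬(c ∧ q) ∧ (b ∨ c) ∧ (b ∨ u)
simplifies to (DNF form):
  False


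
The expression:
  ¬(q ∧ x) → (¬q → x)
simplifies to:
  q ∨ x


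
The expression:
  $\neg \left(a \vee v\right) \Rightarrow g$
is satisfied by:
  {a: True, v: True, g: True}
  {a: True, v: True, g: False}
  {a: True, g: True, v: False}
  {a: True, g: False, v: False}
  {v: True, g: True, a: False}
  {v: True, g: False, a: False}
  {g: True, v: False, a: False}


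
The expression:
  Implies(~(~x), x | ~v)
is always true.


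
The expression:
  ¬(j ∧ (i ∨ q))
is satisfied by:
  {q: False, j: False, i: False}
  {i: True, q: False, j: False}
  {q: True, i: False, j: False}
  {i: True, q: True, j: False}
  {j: True, i: False, q: False}


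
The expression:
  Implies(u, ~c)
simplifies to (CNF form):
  ~c | ~u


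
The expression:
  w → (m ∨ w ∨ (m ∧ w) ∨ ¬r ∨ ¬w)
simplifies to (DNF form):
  True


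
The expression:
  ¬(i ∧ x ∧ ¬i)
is always true.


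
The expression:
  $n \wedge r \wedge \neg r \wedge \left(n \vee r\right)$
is never true.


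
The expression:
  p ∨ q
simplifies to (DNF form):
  p ∨ q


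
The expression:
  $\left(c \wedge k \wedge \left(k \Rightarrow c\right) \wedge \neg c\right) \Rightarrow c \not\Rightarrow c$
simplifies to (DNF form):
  $\text{True}$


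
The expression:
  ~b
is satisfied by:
  {b: False}


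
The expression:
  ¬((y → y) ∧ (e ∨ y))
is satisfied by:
  {e: False, y: False}


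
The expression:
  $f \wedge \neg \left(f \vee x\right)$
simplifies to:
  $\text{False}$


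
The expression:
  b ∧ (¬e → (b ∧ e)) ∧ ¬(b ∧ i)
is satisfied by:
  {e: True, b: True, i: False}


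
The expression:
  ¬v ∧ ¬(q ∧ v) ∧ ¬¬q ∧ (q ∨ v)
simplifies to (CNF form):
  q ∧ ¬v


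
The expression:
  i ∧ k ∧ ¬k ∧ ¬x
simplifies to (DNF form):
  False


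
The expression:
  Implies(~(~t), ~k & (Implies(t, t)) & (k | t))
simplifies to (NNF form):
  ~k | ~t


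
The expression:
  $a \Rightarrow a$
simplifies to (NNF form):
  $\text{True}$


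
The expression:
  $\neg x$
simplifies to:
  $\neg x$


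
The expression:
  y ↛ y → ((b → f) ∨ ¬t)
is always true.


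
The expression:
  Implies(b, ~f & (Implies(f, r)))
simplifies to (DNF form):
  ~b | ~f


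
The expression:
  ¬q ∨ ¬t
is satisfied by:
  {t: False, q: False}
  {q: True, t: False}
  {t: True, q: False}


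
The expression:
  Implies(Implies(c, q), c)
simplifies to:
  c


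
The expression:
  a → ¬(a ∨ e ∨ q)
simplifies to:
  ¬a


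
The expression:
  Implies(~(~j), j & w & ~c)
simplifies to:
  ~j | (w & ~c)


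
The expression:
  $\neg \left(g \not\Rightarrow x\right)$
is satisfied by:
  {x: True, g: False}
  {g: False, x: False}
  {g: True, x: True}


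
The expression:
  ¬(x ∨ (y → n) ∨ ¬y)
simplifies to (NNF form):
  y ∧ ¬n ∧ ¬x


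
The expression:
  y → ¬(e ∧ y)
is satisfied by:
  {e: False, y: False}
  {y: True, e: False}
  {e: True, y: False}


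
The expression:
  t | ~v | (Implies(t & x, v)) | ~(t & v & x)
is always true.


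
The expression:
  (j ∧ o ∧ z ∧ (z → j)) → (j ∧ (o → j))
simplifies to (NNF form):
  True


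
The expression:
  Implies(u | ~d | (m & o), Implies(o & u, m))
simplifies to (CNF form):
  m | ~o | ~u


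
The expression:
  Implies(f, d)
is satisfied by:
  {d: True, f: False}
  {f: False, d: False}
  {f: True, d: True}


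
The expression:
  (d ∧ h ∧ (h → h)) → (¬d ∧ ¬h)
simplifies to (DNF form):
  ¬d ∨ ¬h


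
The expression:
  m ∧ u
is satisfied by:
  {m: True, u: True}


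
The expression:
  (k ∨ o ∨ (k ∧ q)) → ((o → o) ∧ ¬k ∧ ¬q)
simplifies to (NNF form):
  ¬k ∧ (¬o ∨ ¬q)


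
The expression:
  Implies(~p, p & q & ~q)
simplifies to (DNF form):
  p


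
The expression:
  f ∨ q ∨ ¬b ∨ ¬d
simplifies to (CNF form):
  f ∨ q ∨ ¬b ∨ ¬d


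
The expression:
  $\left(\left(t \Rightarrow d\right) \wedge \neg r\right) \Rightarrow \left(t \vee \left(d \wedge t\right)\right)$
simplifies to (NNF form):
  $r \vee t$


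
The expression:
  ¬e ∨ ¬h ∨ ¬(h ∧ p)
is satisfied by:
  {p: False, e: False, h: False}
  {h: True, p: False, e: False}
  {e: True, p: False, h: False}
  {h: True, e: True, p: False}
  {p: True, h: False, e: False}
  {h: True, p: True, e: False}
  {e: True, p: True, h: False}


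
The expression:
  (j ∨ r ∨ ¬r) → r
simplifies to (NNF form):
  r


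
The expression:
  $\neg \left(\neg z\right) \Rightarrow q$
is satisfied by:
  {q: True, z: False}
  {z: False, q: False}
  {z: True, q: True}


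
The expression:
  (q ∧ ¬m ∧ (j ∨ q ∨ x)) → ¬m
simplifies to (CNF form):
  True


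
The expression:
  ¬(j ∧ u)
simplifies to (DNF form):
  ¬j ∨ ¬u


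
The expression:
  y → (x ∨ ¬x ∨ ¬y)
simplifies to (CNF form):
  True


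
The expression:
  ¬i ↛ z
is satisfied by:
  {z: True, i: False}
  {i: False, z: False}
  {i: True, z: True}


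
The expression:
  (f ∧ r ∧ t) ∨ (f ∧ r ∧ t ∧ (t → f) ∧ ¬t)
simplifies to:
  f ∧ r ∧ t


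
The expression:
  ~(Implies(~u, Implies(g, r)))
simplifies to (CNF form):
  g & ~r & ~u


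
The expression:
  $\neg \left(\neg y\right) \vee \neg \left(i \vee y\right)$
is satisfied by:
  {y: True, i: False}
  {i: False, y: False}
  {i: True, y: True}


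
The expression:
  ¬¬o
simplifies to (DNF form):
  o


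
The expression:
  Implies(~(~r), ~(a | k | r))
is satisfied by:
  {r: False}


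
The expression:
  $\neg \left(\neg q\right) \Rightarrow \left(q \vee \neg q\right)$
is always true.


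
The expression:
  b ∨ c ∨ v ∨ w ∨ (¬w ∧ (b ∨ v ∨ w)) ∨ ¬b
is always true.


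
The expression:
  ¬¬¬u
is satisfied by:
  {u: False}


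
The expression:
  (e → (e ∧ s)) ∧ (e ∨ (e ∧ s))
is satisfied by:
  {e: True, s: True}


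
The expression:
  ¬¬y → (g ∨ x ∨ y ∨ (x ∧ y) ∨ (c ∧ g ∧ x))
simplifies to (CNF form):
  True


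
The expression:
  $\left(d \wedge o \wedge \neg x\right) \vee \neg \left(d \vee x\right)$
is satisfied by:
  {o: True, x: False, d: False}
  {x: False, d: False, o: False}
  {d: True, o: True, x: False}


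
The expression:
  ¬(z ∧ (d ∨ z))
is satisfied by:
  {z: False}


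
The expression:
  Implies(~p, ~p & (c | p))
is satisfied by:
  {c: True, p: True}
  {c: True, p: False}
  {p: True, c: False}


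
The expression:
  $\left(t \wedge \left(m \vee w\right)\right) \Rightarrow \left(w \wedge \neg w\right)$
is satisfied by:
  {w: False, t: False, m: False}
  {m: True, w: False, t: False}
  {w: True, m: False, t: False}
  {m: True, w: True, t: False}
  {t: True, m: False, w: False}


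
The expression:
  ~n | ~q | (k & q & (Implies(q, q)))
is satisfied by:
  {k: True, q: False, n: False}
  {q: False, n: False, k: False}
  {n: True, k: True, q: False}
  {n: True, q: False, k: False}
  {k: True, q: True, n: False}
  {q: True, k: False, n: False}
  {n: True, q: True, k: True}


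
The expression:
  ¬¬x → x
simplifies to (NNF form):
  True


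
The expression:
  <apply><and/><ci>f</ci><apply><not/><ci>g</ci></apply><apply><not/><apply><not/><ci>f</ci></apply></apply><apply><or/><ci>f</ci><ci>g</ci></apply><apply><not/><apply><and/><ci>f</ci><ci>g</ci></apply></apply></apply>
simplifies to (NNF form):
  <apply><and/><ci>f</ci><apply><not/><ci>g</ci></apply></apply>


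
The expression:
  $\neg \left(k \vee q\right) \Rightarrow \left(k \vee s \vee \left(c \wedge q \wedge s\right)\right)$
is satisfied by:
  {k: True, q: True, s: True}
  {k: True, q: True, s: False}
  {k: True, s: True, q: False}
  {k: True, s: False, q: False}
  {q: True, s: True, k: False}
  {q: True, s: False, k: False}
  {s: True, q: False, k: False}


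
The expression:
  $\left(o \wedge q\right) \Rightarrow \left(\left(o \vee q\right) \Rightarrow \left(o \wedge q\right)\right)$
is always true.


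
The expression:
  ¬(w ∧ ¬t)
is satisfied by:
  {t: True, w: False}
  {w: False, t: False}
  {w: True, t: True}


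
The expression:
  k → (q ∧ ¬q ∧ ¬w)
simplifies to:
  ¬k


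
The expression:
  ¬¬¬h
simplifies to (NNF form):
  ¬h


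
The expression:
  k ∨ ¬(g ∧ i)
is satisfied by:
  {k: True, g: False, i: False}
  {g: False, i: False, k: False}
  {i: True, k: True, g: False}
  {i: True, g: False, k: False}
  {k: True, g: True, i: False}
  {g: True, k: False, i: False}
  {i: True, g: True, k: True}


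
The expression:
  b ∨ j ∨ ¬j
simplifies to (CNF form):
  True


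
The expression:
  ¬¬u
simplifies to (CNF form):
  u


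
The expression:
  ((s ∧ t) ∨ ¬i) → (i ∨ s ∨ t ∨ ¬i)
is always true.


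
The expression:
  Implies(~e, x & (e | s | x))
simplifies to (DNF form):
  e | x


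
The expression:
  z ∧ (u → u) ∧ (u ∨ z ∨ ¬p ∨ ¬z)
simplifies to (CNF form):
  z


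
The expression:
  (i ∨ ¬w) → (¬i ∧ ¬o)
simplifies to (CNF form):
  ¬i ∧ (w ∨ ¬o)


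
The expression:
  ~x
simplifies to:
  ~x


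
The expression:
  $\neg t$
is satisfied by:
  {t: False}


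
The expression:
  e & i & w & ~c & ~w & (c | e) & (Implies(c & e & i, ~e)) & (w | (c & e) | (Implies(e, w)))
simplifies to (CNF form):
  False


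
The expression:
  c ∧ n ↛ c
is never true.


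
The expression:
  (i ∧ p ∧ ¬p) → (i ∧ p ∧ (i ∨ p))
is always true.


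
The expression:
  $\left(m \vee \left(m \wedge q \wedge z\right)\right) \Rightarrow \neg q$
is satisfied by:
  {m: False, q: False}
  {q: True, m: False}
  {m: True, q: False}


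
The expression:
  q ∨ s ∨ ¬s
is always true.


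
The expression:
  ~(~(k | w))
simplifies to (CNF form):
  k | w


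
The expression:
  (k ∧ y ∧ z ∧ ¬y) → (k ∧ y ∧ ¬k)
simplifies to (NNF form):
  True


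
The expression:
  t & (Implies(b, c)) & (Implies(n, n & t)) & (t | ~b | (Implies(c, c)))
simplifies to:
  t & (c | ~b)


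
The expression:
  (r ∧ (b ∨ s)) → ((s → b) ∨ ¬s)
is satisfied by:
  {b: True, s: False, r: False}
  {s: False, r: False, b: False}
  {r: True, b: True, s: False}
  {r: True, s: False, b: False}
  {b: True, s: True, r: False}
  {s: True, b: False, r: False}
  {r: True, s: True, b: True}


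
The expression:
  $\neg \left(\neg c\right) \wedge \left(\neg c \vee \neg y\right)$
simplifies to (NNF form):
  $c \wedge \neg y$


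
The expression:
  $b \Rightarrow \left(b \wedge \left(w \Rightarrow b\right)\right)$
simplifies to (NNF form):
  $\text{True}$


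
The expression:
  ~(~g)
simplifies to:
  g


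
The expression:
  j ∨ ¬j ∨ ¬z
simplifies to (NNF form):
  True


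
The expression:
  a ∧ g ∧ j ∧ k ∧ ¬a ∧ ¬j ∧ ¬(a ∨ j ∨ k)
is never true.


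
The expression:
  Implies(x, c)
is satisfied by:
  {c: True, x: False}
  {x: False, c: False}
  {x: True, c: True}


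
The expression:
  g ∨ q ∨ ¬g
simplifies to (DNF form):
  True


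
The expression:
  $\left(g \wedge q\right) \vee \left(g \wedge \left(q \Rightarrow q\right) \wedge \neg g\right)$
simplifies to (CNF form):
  $g \wedge q$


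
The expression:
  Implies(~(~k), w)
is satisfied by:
  {w: True, k: False}
  {k: False, w: False}
  {k: True, w: True}


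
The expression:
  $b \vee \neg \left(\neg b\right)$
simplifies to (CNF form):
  $b$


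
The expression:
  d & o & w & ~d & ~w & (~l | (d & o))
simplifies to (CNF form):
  False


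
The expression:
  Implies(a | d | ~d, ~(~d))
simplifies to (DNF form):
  d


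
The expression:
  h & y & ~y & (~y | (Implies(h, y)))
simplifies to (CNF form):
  False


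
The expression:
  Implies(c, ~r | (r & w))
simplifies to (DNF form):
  w | ~c | ~r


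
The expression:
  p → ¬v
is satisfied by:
  {p: False, v: False}
  {v: True, p: False}
  {p: True, v: False}


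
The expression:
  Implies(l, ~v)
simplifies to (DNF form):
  ~l | ~v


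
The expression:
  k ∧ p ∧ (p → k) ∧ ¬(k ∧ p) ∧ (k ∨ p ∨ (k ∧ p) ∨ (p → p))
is never true.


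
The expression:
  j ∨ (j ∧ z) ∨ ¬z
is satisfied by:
  {j: True, z: False}
  {z: False, j: False}
  {z: True, j: True}


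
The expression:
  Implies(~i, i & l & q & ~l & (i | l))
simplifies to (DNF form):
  i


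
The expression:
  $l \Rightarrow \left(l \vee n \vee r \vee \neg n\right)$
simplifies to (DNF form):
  $\text{True}$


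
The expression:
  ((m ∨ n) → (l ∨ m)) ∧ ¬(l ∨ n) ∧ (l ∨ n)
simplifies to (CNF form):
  False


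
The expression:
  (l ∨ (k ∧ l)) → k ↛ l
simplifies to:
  ¬l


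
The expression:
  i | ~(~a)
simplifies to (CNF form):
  a | i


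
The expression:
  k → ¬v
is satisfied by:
  {k: False, v: False}
  {v: True, k: False}
  {k: True, v: False}


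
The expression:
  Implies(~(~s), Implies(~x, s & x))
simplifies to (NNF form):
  x | ~s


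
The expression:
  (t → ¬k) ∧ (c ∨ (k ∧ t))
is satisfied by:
  {c: True, k: False, t: False}
  {c: True, t: True, k: False}
  {c: True, k: True, t: False}


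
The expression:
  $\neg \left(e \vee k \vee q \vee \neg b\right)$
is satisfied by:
  {b: True, q: False, e: False, k: False}


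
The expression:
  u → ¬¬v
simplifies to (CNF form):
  v ∨ ¬u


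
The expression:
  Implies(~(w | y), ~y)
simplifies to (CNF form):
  True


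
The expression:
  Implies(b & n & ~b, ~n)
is always true.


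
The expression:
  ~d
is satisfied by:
  {d: False}


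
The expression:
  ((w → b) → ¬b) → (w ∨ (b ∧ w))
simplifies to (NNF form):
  b ∨ w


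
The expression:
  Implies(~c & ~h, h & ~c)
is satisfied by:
  {c: True, h: True}
  {c: True, h: False}
  {h: True, c: False}


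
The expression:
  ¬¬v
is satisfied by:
  {v: True}


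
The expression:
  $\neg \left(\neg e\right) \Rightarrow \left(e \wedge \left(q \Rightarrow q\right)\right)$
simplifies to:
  $\text{True}$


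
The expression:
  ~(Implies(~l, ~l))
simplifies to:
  False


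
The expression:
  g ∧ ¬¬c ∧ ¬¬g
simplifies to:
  c ∧ g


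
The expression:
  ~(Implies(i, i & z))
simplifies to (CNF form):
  i & ~z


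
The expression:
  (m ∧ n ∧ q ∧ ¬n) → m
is always true.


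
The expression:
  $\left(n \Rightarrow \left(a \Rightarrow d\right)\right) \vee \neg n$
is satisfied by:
  {d: True, n: False, a: False}
  {d: False, n: False, a: False}
  {a: True, d: True, n: False}
  {a: True, d: False, n: False}
  {n: True, d: True, a: False}
  {n: True, d: False, a: False}
  {n: True, a: True, d: True}


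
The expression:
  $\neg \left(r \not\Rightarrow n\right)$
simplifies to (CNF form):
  $n \vee \neg r$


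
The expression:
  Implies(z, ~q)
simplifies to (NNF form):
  ~q | ~z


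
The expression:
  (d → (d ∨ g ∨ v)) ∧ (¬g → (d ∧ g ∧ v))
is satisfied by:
  {g: True}


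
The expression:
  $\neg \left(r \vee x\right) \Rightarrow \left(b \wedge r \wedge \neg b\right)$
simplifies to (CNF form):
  $r \vee x$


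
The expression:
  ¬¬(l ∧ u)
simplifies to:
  l ∧ u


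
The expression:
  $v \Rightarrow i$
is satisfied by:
  {i: True, v: False}
  {v: False, i: False}
  {v: True, i: True}


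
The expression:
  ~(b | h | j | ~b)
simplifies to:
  False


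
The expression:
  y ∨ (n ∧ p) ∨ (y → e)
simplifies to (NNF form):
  True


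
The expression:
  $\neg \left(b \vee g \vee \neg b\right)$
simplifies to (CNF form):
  $\text{False}$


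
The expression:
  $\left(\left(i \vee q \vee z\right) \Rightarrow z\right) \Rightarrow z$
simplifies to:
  $i \vee q \vee z$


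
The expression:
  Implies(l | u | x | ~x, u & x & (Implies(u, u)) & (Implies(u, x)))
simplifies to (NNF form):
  u & x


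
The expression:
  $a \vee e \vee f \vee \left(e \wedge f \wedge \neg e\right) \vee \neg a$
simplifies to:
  $\text{True}$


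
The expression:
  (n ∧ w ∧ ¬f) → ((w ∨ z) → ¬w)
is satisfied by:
  {f: True, w: False, n: False}
  {w: False, n: False, f: False}
  {n: True, f: True, w: False}
  {n: True, w: False, f: False}
  {f: True, w: True, n: False}
  {w: True, f: False, n: False}
  {n: True, w: True, f: True}


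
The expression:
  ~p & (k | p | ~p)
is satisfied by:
  {p: False}


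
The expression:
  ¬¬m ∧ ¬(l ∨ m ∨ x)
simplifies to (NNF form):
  False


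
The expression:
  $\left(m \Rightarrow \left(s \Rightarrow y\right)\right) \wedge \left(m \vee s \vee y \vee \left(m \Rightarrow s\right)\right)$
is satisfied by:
  {y: True, s: False, m: False}
  {s: False, m: False, y: False}
  {y: True, m: True, s: False}
  {m: True, s: False, y: False}
  {y: True, s: True, m: False}
  {s: True, y: False, m: False}
  {y: True, m: True, s: True}


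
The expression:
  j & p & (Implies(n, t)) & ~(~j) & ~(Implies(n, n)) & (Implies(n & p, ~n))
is never true.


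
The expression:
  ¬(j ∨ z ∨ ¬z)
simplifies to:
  False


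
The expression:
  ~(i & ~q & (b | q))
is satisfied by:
  {q: True, b: False, i: False}
  {q: False, b: False, i: False}
  {i: True, q: True, b: False}
  {i: True, q: False, b: False}
  {b: True, q: True, i: False}
  {b: True, q: False, i: False}
  {b: True, i: True, q: True}


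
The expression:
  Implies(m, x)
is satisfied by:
  {x: True, m: False}
  {m: False, x: False}
  {m: True, x: True}


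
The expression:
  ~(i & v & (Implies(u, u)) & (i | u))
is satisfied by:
  {v: False, i: False}
  {i: True, v: False}
  {v: True, i: False}


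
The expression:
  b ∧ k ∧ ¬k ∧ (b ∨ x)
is never true.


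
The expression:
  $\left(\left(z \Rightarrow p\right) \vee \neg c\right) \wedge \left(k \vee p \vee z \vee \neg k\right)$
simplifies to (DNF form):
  $p \vee \neg c \vee \neg z$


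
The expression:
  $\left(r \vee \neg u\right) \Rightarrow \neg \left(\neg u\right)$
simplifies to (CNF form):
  $u$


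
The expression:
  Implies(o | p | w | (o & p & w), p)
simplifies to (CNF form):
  (p | ~o) & (p | ~w)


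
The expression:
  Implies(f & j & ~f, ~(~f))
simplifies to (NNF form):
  True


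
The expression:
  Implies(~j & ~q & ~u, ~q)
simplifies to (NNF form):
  True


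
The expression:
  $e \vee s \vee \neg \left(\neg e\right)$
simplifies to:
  $e \vee s$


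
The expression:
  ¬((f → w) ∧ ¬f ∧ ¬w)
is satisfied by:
  {w: True, f: True}
  {w: True, f: False}
  {f: True, w: False}


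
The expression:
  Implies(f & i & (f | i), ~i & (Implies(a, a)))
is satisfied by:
  {i: False, f: False}
  {f: True, i: False}
  {i: True, f: False}


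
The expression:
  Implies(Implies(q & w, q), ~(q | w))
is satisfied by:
  {q: False, w: False}


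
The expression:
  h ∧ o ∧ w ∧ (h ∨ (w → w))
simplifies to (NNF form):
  h ∧ o ∧ w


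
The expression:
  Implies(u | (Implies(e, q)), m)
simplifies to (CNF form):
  (e | m) & (m | ~q) & (m | ~u)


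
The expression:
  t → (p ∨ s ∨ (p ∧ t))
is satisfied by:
  {p: True, s: True, t: False}
  {p: True, s: False, t: False}
  {s: True, p: False, t: False}
  {p: False, s: False, t: False}
  {p: True, t: True, s: True}
  {p: True, t: True, s: False}
  {t: True, s: True, p: False}


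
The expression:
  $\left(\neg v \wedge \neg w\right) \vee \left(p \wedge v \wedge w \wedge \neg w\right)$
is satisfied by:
  {v: False, w: False}


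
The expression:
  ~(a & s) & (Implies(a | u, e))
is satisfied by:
  {e: True, u: False, a: False, s: False}
  {s: True, e: True, u: False, a: False}
  {u: True, e: True, s: False, a: False}
  {s: True, u: True, e: True, a: False}
  {s: False, e: False, u: False, a: False}
  {s: True, e: False, u: False, a: False}
  {a: True, e: True, s: False, u: False}
  {a: True, u: True, e: True, s: False}


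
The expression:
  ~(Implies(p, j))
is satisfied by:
  {p: True, j: False}


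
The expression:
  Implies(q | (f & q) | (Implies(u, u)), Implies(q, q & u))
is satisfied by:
  {u: True, q: False}
  {q: False, u: False}
  {q: True, u: True}


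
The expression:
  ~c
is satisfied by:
  {c: False}


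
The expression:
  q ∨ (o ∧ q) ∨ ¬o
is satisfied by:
  {q: True, o: False}
  {o: False, q: False}
  {o: True, q: True}


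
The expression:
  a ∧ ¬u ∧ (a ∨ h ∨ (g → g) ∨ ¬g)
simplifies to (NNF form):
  a ∧ ¬u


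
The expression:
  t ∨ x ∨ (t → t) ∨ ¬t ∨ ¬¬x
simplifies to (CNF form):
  True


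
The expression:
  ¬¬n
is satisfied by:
  {n: True}


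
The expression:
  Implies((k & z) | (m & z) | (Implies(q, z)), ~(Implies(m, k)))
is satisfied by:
  {m: True, q: True, k: False, z: False}
  {m: True, k: False, q: False, z: False}
  {q: True, m: False, k: False, z: False}
  {z: True, m: True, q: True, k: False}
  {z: True, m: True, k: False, q: False}
  {m: True, q: True, k: True, z: False}
  {q: True, k: True, z: False, m: False}


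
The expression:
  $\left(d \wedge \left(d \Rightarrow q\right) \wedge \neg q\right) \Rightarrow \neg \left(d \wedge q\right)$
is always true.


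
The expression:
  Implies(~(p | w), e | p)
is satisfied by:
  {p: True, e: True, w: True}
  {p: True, e: True, w: False}
  {p: True, w: True, e: False}
  {p: True, w: False, e: False}
  {e: True, w: True, p: False}
  {e: True, w: False, p: False}
  {w: True, e: False, p: False}


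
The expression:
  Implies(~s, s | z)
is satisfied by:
  {z: True, s: True}
  {z: True, s: False}
  {s: True, z: False}


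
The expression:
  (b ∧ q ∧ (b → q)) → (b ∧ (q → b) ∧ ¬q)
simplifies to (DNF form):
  ¬b ∨ ¬q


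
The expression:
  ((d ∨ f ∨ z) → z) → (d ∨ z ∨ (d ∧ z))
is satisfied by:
  {d: True, z: True, f: True}
  {d: True, z: True, f: False}
  {d: True, f: True, z: False}
  {d: True, f: False, z: False}
  {z: True, f: True, d: False}
  {z: True, f: False, d: False}
  {f: True, z: False, d: False}


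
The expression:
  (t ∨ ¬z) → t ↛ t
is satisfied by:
  {z: True, t: False}


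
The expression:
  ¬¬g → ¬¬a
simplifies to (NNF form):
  a ∨ ¬g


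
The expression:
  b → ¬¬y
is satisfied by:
  {y: True, b: False}
  {b: False, y: False}
  {b: True, y: True}


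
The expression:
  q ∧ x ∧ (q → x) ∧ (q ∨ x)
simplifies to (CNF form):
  q ∧ x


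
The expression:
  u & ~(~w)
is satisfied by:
  {u: True, w: True}


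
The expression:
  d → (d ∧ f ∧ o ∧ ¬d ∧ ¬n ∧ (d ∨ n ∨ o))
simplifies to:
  ¬d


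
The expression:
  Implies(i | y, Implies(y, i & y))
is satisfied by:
  {i: True, y: False}
  {y: False, i: False}
  {y: True, i: True}


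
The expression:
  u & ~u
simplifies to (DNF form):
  False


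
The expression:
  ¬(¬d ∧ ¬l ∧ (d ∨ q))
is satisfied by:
  {d: True, l: True, q: False}
  {d: True, l: False, q: False}
  {l: True, d: False, q: False}
  {d: False, l: False, q: False}
  {q: True, d: True, l: True}
  {q: True, d: True, l: False}
  {q: True, l: True, d: False}


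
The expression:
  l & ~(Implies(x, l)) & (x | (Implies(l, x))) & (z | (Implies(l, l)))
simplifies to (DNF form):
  False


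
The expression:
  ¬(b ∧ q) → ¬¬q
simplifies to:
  q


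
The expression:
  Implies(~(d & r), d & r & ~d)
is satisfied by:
  {r: True, d: True}


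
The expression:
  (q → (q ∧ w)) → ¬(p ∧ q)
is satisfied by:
  {p: False, q: False, w: False}
  {w: True, p: False, q: False}
  {q: True, p: False, w: False}
  {w: True, q: True, p: False}
  {p: True, w: False, q: False}
  {w: True, p: True, q: False}
  {q: True, p: True, w: False}


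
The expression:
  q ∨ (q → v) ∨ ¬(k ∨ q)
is always true.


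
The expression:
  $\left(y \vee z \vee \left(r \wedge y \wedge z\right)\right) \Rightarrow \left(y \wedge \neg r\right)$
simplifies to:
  $\left(y \wedge \neg r\right) \vee \left(\neg y \wedge \neg z\right)$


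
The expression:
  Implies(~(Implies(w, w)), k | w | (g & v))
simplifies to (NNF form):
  True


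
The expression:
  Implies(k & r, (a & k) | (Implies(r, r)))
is always true.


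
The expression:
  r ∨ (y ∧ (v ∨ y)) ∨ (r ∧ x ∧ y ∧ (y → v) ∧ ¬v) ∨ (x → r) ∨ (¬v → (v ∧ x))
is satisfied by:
  {r: True, y: True, v: True, x: False}
  {r: True, y: True, v: False, x: False}
  {r: True, v: True, x: False, y: False}
  {r: True, v: False, x: False, y: False}
  {y: True, v: True, x: False, r: False}
  {y: True, v: False, x: False, r: False}
  {v: True, y: False, x: False, r: False}
  {v: False, y: False, x: False, r: False}
  {r: True, y: True, x: True, v: True}
  {r: True, y: True, x: True, v: False}
  {r: True, x: True, v: True, y: False}
  {r: True, x: True, v: False, y: False}
  {x: True, y: True, v: True, r: False}
  {x: True, y: True, v: False, r: False}
  {x: True, v: True, y: False, r: False}


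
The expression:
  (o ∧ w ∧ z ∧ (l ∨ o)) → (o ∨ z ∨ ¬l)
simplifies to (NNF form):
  True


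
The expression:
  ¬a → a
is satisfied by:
  {a: True}


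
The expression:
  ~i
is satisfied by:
  {i: False}


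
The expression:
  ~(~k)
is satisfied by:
  {k: True}


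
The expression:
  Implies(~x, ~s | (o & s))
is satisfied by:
  {x: True, o: True, s: False}
  {x: True, s: False, o: False}
  {o: True, s: False, x: False}
  {o: False, s: False, x: False}
  {x: True, o: True, s: True}
  {x: True, s: True, o: False}
  {o: True, s: True, x: False}


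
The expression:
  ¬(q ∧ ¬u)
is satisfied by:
  {u: True, q: False}
  {q: False, u: False}
  {q: True, u: True}


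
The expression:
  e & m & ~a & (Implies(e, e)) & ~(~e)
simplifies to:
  e & m & ~a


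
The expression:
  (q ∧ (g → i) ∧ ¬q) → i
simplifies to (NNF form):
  True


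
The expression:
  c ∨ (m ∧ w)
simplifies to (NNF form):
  c ∨ (m ∧ w)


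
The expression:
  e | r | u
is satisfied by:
  {r: True, e: True, u: True}
  {r: True, e: True, u: False}
  {r: True, u: True, e: False}
  {r: True, u: False, e: False}
  {e: True, u: True, r: False}
  {e: True, u: False, r: False}
  {u: True, e: False, r: False}


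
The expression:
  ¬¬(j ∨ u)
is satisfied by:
  {u: True, j: True}
  {u: True, j: False}
  {j: True, u: False}


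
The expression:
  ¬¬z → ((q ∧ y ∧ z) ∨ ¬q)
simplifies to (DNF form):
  y ∨ ¬q ∨ ¬z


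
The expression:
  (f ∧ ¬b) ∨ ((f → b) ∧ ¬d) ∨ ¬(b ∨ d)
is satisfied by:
  {f: True, d: False, b: False}
  {f: False, d: False, b: False}
  {b: True, f: True, d: False}
  {b: True, f: False, d: False}
  {d: True, f: True, b: False}


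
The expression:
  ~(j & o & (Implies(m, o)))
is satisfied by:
  {o: False, j: False}
  {j: True, o: False}
  {o: True, j: False}


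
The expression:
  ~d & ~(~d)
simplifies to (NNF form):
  False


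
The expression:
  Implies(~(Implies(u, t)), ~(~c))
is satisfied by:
  {t: True, c: True, u: False}
  {t: True, u: False, c: False}
  {c: True, u: False, t: False}
  {c: False, u: False, t: False}
  {t: True, c: True, u: True}
  {t: True, u: True, c: False}
  {c: True, u: True, t: False}


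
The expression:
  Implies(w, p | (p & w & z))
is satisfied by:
  {p: True, w: False}
  {w: False, p: False}
  {w: True, p: True}


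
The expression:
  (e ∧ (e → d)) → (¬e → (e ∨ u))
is always true.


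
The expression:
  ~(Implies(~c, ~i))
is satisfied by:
  {i: True, c: False}


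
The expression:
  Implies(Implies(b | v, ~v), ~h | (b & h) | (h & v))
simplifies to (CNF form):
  b | v | ~h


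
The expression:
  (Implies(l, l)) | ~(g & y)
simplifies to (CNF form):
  True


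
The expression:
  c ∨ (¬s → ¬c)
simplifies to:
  True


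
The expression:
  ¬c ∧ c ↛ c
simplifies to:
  False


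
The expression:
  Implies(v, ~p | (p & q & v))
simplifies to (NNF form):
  q | ~p | ~v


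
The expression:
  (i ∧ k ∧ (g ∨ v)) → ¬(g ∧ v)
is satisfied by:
  {g: False, k: False, i: False, v: False}
  {v: True, g: False, k: False, i: False}
  {i: True, g: False, k: False, v: False}
  {v: True, i: True, g: False, k: False}
  {k: True, v: False, g: False, i: False}
  {v: True, k: True, g: False, i: False}
  {i: True, k: True, v: False, g: False}
  {v: True, i: True, k: True, g: False}
  {g: True, i: False, k: False, v: False}
  {v: True, g: True, i: False, k: False}
  {i: True, g: True, v: False, k: False}
  {v: True, i: True, g: True, k: False}
  {k: True, g: True, i: False, v: False}
  {v: True, k: True, g: True, i: False}
  {i: True, k: True, g: True, v: False}


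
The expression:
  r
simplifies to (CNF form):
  r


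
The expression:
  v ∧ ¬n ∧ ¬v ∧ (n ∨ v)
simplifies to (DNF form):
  False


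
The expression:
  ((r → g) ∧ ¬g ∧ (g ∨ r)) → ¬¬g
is always true.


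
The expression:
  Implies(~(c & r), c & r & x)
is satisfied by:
  {r: True, c: True}


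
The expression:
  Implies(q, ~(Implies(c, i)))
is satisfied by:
  {c: True, i: False, q: False}
  {i: False, q: False, c: False}
  {c: True, i: True, q: False}
  {i: True, c: False, q: False}
  {q: True, c: True, i: False}


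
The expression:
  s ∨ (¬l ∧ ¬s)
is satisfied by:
  {s: True, l: False}
  {l: False, s: False}
  {l: True, s: True}


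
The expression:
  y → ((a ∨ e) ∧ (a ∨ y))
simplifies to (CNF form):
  a ∨ e ∨ ¬y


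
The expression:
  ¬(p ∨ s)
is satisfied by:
  {p: False, s: False}


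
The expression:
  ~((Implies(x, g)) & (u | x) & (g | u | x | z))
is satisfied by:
  {u: False, g: False, x: False}
  {x: True, u: False, g: False}
  {g: True, u: False, x: False}
  {x: True, u: True, g: False}


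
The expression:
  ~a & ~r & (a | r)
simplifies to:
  False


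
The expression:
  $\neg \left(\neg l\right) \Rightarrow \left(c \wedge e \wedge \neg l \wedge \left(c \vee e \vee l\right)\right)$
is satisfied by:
  {l: False}


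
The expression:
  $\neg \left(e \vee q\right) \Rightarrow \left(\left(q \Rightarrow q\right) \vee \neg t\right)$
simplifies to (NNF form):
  $\text{True}$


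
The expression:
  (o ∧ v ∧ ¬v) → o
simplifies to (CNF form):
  True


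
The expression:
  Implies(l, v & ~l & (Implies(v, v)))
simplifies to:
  ~l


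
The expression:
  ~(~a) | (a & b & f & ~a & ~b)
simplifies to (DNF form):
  a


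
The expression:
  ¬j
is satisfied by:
  {j: False}


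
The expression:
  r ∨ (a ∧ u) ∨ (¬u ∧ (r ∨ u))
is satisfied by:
  {r: True, u: True, a: True}
  {r: True, u: True, a: False}
  {r: True, a: True, u: False}
  {r: True, a: False, u: False}
  {u: True, a: True, r: False}


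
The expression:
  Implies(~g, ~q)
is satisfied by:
  {g: True, q: False}
  {q: False, g: False}
  {q: True, g: True}


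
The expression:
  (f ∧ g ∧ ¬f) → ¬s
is always true.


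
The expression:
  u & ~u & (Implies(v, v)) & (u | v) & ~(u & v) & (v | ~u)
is never true.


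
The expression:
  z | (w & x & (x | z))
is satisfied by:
  {z: True, w: True, x: True}
  {z: True, w: True, x: False}
  {z: True, x: True, w: False}
  {z: True, x: False, w: False}
  {w: True, x: True, z: False}


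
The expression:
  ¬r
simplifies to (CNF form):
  ¬r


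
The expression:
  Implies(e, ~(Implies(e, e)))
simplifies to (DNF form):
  ~e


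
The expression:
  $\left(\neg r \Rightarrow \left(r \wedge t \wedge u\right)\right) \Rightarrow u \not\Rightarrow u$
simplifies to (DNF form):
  $\neg r$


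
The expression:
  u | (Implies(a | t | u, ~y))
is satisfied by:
  {u: True, t: False, y: False, a: False}
  {a: True, u: True, t: False, y: False}
  {u: True, t: True, a: False, y: False}
  {a: True, u: True, t: True, y: False}
  {a: False, t: False, u: False, y: False}
  {a: True, t: False, u: False, y: False}
  {t: True, a: False, u: False, y: False}
  {a: True, t: True, u: False, y: False}
  {y: True, u: True, a: False, t: False}
  {y: True, a: True, u: True, t: False}
  {y: True, u: True, t: True, a: False}
  {y: True, a: True, u: True, t: True}
  {y: True, a: False, t: False, u: False}


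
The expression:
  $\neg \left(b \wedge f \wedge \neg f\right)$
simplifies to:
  $\text{True}$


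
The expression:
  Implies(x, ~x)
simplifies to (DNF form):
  ~x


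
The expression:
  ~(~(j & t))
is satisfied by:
  {t: True, j: True}


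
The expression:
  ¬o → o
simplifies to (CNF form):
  o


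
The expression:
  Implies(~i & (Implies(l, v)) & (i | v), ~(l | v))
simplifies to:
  i | ~v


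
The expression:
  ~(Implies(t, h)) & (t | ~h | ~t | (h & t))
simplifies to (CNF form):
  t & ~h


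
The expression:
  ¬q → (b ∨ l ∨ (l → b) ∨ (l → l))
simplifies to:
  True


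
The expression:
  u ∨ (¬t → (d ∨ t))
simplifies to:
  d ∨ t ∨ u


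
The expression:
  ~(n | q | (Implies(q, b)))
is never true.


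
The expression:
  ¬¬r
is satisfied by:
  {r: True}


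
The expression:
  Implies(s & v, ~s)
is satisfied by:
  {s: False, v: False}
  {v: True, s: False}
  {s: True, v: False}


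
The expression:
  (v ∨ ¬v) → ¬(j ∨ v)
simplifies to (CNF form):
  ¬j ∧ ¬v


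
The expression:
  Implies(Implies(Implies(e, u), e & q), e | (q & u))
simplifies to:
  True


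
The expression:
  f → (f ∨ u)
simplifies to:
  True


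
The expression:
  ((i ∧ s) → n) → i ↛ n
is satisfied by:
  {i: True, n: False}


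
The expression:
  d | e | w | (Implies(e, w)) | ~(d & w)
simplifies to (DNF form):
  True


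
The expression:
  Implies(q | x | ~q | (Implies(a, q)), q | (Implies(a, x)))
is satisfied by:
  {x: True, q: True, a: False}
  {x: True, q: False, a: False}
  {q: True, x: False, a: False}
  {x: False, q: False, a: False}
  {x: True, a: True, q: True}
  {x: True, a: True, q: False}
  {a: True, q: True, x: False}


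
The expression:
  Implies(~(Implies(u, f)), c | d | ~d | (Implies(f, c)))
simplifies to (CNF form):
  True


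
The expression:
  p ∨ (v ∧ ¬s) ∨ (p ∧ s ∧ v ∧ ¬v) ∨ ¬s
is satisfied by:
  {p: True, s: False}
  {s: False, p: False}
  {s: True, p: True}


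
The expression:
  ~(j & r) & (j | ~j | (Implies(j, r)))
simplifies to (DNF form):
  ~j | ~r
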